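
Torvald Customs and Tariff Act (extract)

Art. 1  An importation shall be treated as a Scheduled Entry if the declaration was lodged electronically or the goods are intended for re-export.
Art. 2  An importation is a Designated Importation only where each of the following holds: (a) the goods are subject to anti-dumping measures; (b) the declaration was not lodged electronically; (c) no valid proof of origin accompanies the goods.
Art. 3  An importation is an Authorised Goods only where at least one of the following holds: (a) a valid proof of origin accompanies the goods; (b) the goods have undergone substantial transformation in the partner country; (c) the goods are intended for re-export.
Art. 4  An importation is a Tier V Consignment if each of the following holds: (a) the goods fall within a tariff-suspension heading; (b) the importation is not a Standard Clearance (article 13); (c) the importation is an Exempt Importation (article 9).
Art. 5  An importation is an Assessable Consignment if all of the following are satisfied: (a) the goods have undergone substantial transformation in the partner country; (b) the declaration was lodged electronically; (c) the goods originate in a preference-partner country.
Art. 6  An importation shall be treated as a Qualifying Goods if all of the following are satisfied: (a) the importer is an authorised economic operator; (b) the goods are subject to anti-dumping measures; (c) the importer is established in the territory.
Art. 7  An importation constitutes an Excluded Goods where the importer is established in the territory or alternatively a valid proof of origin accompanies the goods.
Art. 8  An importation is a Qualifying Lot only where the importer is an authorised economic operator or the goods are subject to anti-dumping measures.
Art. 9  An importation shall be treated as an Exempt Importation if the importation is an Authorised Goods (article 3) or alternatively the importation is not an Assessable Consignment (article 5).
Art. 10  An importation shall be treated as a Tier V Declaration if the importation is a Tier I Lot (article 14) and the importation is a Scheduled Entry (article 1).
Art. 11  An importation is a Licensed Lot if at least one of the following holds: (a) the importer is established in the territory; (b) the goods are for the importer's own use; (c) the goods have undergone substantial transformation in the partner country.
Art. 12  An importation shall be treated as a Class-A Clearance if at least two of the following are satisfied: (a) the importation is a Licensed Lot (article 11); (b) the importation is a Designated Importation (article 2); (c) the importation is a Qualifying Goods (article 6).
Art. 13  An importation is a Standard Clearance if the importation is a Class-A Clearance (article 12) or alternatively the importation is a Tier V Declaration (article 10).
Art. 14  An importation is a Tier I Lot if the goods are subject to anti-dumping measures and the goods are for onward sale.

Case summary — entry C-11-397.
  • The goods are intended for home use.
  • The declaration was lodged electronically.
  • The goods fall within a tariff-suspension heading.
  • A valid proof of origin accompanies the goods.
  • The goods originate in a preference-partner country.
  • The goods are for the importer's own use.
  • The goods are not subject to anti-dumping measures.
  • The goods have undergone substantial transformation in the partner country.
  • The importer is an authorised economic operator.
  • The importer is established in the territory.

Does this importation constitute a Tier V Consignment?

article 11 — Licensed Lot: [the importer is established in the territory? yes] OR [the goods are for the importer's own use? yes] OR [the goods have undergone substantial transformation in the partner country? yes] → satisfied.
article 2 — Designated Importation: [the goods are subject to anti-dumping measures? no] AND [the declaration was not lodged electronically? no] AND [no valid proof of origin accompanies the goods? no] → not satisfied.
article 6 — Qualifying Goods: [the importer is an authorised economic operator? yes] AND [the goods are subject to anti-dumping measures? no] AND [the importer is established in the territory? yes] → not satisfied.
article 12 — Class-A Clearance: Licensed Lot (article 11)? yes; Designated Importation (article 2)? no; Qualifying Goods (article 6)? no — 1 of 3 hold (need ≥2) → not satisfied.
article 14 — Tier I Lot: [the goods are subject to anti-dumping measures? no] AND [the goods are for onward sale? no] → not satisfied.
article 1 — Scheduled Entry: [the declaration was lodged electronically? yes] OR [the goods are intended for re-export? no] → satisfied.
article 10 — Tier V Declaration: [Tier I Lot (article 14)? no] AND [Scheduled Entry (article 1)? yes] → not satisfied.
article 13 — Standard Clearance: [Class-A Clearance (article 12)? no] OR [Tier V Declaration (article 10)? no] → not satisfied.
article 3 — Authorised Goods: [a valid proof of origin accompanies the goods? yes] OR [the goods have undergone substantial transformation in the partner country? yes] OR [the goods are intended for re-export? no] → satisfied.
article 5 — Assessable Consignment: [the goods have undergone substantial transformation in the partner country? yes] AND [the declaration was lodged electronically? yes] AND [the goods originate in a preference-partner country? yes] → satisfied.
article 9 — Exempt Importation: [Authorised Goods (article 3)? yes] OR [not an Assessable Consignment (article 5)? no] → satisfied.
article 4 — Tier V Consignment: [the goods fall within a tariff-suspension heading? yes] AND [not a Standard Clearance (article 13)? yes] AND [Exempt Importation (article 9)? yes] → satisfied.

Yes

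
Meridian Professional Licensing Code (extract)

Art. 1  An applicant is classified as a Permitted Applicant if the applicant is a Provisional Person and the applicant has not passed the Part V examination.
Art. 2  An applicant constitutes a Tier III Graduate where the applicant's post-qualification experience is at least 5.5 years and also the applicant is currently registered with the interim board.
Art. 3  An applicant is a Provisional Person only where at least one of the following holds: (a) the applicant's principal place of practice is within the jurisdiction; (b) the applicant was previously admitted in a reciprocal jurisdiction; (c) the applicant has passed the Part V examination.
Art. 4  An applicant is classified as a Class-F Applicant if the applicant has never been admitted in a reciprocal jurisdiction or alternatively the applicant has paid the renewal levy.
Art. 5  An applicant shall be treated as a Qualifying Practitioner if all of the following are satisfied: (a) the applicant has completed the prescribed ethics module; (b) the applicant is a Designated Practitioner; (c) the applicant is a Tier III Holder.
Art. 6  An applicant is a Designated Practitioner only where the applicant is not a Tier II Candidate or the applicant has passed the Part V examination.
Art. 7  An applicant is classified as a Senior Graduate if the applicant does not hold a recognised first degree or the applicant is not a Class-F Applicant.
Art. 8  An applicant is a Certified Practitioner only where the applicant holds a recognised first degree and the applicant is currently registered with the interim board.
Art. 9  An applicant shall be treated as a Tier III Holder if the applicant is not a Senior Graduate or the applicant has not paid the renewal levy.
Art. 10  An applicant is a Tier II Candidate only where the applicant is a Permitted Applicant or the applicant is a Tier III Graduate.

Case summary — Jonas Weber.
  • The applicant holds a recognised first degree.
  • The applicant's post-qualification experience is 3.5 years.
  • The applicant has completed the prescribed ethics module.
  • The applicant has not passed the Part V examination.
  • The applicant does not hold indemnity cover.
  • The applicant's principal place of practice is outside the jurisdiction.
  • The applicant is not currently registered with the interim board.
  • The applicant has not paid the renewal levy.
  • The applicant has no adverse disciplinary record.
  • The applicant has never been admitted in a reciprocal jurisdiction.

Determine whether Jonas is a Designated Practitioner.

Yes

Under article 3: the applicant's principal place of practice is within the jurisdiction? no; or the applicant was previously admitted in a reciprocal jurisdiction? no; or the applicant has passed the Part V examination? no. So the applicant is not a Provisional Person.
Under article 1: Provisional Person (article 3)? no; and the applicant has not passed the Part V examination? yes. So the applicant is not a Permitted Applicant.
Under article 2: applicant's post-qualification experience: 3.5 years ≥ 5.5 years? no; and the applicant is currently registered with the interim board? no. So the applicant is not a Tier III Graduate.
Under article 10: Permitted Applicant (article 1)? no; or Tier III Graduate (article 2)? no. So the applicant is not a Tier II Candidate.
Under article 6: not a Tier II Candidate (article 10)? yes; or the applicant has passed the Part V examination? no. So the applicant is a Designated Practitioner.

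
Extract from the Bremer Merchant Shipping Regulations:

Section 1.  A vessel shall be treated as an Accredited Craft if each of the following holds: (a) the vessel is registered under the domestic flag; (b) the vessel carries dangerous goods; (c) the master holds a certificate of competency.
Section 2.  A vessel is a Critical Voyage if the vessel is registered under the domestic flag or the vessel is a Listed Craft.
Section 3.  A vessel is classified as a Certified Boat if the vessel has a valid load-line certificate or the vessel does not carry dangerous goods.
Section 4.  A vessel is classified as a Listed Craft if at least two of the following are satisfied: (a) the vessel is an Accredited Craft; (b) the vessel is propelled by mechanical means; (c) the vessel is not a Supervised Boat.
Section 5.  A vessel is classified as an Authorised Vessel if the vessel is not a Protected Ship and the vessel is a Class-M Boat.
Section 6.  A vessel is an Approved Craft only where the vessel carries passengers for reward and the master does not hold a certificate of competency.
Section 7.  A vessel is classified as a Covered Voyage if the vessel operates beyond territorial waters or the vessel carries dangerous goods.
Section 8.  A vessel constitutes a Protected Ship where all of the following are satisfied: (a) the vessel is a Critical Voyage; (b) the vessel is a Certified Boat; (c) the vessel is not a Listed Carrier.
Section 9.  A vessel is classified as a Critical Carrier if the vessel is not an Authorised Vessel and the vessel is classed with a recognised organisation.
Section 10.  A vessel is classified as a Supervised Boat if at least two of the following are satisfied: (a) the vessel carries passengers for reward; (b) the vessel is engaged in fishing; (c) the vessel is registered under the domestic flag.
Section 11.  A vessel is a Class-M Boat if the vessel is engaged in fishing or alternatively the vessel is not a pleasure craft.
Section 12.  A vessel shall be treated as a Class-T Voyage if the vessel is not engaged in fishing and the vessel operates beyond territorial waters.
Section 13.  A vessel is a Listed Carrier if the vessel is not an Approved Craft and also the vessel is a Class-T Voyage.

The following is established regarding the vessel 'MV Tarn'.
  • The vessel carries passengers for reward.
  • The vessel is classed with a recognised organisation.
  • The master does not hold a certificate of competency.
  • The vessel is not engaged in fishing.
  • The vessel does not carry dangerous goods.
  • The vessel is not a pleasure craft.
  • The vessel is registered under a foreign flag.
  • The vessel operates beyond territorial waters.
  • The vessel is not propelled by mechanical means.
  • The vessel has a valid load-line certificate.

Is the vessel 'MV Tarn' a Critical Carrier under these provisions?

section 1 — Accredited Craft: [the vessel is registered under the domestic flag? no] AND [the vessel carries dangerous goods? no] AND [the master holds a certificate of competency? no] → not satisfied.
section 10 — Supervised Boat: the vessel carries passengers for reward? yes; the vessel is engaged in fishing? no; the vessel is registered under the domestic flag? no — 1 of 3 hold (need ≥2) → not satisfied.
section 4 — Listed Craft: Accredited Craft (section 1)? no; the vessel is propelled by mechanical means? no; not a Supervised Boat (section 10)? yes — 1 of 3 hold (need ≥2) → not satisfied.
section 2 — Critical Voyage: [the vessel is registered under the domestic flag? no] OR [Listed Craft (section 4)? no] → not satisfied.
section 3 — Certified Boat: [the vessel has a valid load-line certificate? yes] OR [the vessel does not carry dangerous goods? yes] → satisfied.
section 6 — Approved Craft: [the vessel carries passengers for reward? yes] AND [the master does not hold a certificate of competency? yes] → satisfied.
section 12 — Class-T Voyage: [the vessel is not engaged in fishing? yes] AND [the vessel operates beyond territorial waters? yes] → satisfied.
section 13 — Listed Carrier: [not an Approved Craft (section 6)? no] AND [Class-T Voyage (section 12)? yes] → not satisfied.
section 8 — Protected Ship: [Critical Voyage (section 2)? no] AND [Certified Boat (section 3)? yes] AND [not a Listed Carrier (section 13)? yes] → not satisfied.
section 11 — Class-M Boat: [the vessel is engaged in fishing? no] OR [the vessel is not a pleasure craft? yes] → satisfied.
section 5 — Authorised Vessel: [not a Protected Ship (section 8)? yes] AND [Class-M Boat (section 11)? yes] → satisfied.
section 9 — Critical Carrier: [not an Authorised Vessel (section 5)? no] AND [the vessel is classed with a recognised organisation? yes] → not satisfied.

No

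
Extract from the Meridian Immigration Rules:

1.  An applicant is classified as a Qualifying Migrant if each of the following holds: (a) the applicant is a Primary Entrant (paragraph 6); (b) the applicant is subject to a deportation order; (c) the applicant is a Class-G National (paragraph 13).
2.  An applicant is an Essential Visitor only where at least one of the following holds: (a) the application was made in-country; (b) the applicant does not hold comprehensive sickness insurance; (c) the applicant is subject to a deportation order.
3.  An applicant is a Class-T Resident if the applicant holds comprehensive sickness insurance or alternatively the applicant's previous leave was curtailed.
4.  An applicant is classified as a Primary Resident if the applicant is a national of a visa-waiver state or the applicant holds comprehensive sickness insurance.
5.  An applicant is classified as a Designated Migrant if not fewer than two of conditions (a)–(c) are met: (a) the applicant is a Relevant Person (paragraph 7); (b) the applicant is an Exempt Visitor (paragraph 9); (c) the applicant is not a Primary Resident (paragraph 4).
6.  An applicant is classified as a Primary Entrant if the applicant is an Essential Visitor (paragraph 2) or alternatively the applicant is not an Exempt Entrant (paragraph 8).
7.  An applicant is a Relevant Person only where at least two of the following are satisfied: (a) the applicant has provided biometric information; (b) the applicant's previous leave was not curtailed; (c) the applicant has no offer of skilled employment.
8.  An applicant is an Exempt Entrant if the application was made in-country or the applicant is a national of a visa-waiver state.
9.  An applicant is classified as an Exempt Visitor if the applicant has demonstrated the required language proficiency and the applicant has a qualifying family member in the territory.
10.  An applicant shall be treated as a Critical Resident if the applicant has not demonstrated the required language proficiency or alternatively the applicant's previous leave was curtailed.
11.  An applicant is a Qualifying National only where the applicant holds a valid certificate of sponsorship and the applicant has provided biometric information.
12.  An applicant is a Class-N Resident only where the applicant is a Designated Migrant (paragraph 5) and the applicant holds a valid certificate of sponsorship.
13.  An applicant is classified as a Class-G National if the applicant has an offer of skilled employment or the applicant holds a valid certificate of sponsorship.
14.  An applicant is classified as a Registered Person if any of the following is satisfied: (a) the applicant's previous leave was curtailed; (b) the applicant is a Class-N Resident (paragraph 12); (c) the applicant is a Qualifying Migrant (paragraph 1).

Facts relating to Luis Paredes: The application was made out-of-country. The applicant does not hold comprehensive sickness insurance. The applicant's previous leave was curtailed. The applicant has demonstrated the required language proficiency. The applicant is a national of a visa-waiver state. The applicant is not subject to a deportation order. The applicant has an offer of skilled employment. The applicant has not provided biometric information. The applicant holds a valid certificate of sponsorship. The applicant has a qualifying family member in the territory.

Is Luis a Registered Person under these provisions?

Yes

Under paragraph 7: the applicant has provided biometric information? no; the applicant's previous leave was not curtailed? no; the applicant has no offer of skilled employment? no — 0 of 3 hold (need ≥2) → not satisfied.
Under paragraph 9: the applicant has demonstrated the required language proficiency? yes; and the applicant has a qualifying family member in the territory? yes. So the applicant is an Exempt Visitor.
Under paragraph 4: the applicant is a national of a visa-waiver state? yes; or the applicant holds comprehensive sickness insurance? no. So the applicant is a Primary Resident.
Under paragraph 5: Relevant Person (paragraph 7)? no; Exempt Visitor (paragraph 9)? yes; not a Primary Resident (paragraph 4)? no — 1 of 3 hold (need ≥2) → not satisfied.
Under paragraph 12: Designated Migrant (paragraph 5)? no; and the applicant holds a valid certificate of sponsorship? yes. So the applicant is not a Class-N Resident.
Under paragraph 2: the application was made in-country? no; or the applicant does not hold comprehensive sickness insurance? yes; or the applicant is subject to a deportation order? no. So the applicant is an Essential Visitor.
Under paragraph 8: the application was made in-country? no; or the applicant is a national of a visa-waiver state? yes. So the applicant is an Exempt Entrant.
Under paragraph 6: Essential Visitor (paragraph 2)? yes; or not an Exempt Entrant (paragraph 8)? no. So the applicant is a Primary Entrant.
Under paragraph 13: the applicant has an offer of skilled employment? yes; or the applicant holds a valid certificate of sponsorship? yes. So the applicant is a Class-G National.
Under paragraph 1: Primary Entrant (paragraph 6)? yes; and the applicant is subject to a deportation order? no; and Class-G National (paragraph 13)? yes. So the applicant is not a Qualifying Migrant.
Under paragraph 14: the applicant's previous leave was curtailed? yes; or Class-N Resident (paragraph 12)? no; or Qualifying Migrant (paragraph 1)? no. So the applicant is a Registered Person.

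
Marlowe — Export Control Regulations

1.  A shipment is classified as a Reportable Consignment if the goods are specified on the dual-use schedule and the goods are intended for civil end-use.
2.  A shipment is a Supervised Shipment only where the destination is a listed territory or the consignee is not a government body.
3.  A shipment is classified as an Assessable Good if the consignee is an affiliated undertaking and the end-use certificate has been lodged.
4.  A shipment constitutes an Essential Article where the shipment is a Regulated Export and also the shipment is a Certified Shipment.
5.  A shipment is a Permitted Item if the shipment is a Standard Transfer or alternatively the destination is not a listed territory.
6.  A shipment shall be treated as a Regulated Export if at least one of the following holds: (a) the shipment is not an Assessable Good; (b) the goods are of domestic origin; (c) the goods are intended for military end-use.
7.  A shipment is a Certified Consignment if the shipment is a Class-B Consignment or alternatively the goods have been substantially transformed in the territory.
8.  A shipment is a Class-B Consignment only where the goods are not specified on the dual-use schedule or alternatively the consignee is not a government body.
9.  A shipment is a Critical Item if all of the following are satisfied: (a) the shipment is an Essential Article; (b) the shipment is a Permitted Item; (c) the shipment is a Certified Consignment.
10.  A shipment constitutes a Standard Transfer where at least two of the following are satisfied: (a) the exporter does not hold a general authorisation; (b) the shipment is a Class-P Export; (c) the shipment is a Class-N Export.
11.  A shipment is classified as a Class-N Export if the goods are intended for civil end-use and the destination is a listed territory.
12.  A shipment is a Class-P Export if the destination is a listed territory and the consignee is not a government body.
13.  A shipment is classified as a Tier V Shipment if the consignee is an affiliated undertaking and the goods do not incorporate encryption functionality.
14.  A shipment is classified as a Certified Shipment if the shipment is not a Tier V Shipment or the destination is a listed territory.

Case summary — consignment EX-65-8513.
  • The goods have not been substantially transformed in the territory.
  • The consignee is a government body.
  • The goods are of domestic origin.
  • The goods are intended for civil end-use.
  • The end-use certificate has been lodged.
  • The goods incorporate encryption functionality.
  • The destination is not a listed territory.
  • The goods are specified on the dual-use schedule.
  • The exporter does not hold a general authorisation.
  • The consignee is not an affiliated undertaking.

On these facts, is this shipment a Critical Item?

paragraph 3 — Assessable Good: [the consignee is an affiliated undertaking? no] AND [the end-use certificate has been lodged? yes] → not satisfied.
paragraph 6 — Regulated Export: [not an Assessable Good (paragraph 3)? yes] OR [the goods are of domestic origin? yes] OR [the goods are intended for military end-use? no] → satisfied.
paragraph 13 — Tier V Shipment: [the consignee is an affiliated undertaking? no] AND [the goods do not incorporate encryption functionality? no] → not satisfied.
paragraph 14 — Certified Shipment: [not a Tier V Shipment (paragraph 13)? yes] OR [the destination is a listed territory? no] → satisfied.
paragraph 4 — Essential Article: [Regulated Export (paragraph 6)? yes] AND [Certified Shipment (paragraph 14)? yes] → satisfied.
paragraph 12 — Class-P Export: [the destination is a listed territory? no] AND [the consignee is not a government body? no] → not satisfied.
paragraph 11 — Class-N Export: [the goods are intended for civil end-use? yes] AND [the destination is a listed territory? no] → not satisfied.
paragraph 10 — Standard Transfer: the exporter does not hold a general authorisation? yes; Class-P Export (paragraph 12)? no; Class-N Export (paragraph 11)? no — 1 of 3 hold (need ≥2) → not satisfied.
paragraph 5 — Permitted Item: [Standard Transfer (paragraph 10)? no] OR [the destination is not a listed territory? yes] → satisfied.
paragraph 8 — Class-B Consignment: [the goods are not specified on the dual-use schedule? no] OR [the consignee is not a government body? no] → not satisfied.
paragraph 7 — Certified Consignment: [Class-B Consignment (paragraph 8)? no] OR [the goods have been substantially transformed in the territory? no] → not satisfied.
paragraph 9 — Critical Item: [Essential Article (paragraph 4)? yes] AND [Permitted Item (paragraph 5)? yes] AND [Certified Consignment (paragraph 7)? no] → not satisfied.

No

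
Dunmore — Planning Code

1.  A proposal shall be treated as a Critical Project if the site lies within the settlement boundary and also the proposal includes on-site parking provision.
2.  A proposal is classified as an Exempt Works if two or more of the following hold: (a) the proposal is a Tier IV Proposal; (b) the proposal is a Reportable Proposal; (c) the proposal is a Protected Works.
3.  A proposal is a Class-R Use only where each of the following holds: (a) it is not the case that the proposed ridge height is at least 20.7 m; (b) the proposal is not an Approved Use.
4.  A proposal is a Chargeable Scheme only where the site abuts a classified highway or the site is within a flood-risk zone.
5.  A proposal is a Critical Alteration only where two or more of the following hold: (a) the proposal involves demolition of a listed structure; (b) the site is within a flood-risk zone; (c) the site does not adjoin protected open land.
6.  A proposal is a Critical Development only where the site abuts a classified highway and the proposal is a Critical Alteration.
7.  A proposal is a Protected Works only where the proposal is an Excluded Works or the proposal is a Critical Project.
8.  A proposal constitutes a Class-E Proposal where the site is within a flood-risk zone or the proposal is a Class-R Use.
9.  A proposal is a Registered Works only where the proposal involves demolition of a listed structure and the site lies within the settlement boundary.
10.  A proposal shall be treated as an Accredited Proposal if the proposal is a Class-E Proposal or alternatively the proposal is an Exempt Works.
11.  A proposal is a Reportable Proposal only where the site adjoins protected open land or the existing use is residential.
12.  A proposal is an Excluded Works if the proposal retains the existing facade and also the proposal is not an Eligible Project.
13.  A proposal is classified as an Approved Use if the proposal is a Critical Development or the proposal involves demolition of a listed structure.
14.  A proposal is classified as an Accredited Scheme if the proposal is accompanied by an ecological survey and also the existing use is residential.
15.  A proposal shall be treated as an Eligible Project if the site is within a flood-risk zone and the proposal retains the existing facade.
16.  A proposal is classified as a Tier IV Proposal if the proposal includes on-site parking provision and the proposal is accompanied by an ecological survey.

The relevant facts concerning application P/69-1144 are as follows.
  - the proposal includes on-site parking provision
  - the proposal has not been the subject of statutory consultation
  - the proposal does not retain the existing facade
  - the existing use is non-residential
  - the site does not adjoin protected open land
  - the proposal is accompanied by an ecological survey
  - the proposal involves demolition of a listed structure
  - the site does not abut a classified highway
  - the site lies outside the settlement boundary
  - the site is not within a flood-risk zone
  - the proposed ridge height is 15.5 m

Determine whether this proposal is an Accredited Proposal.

paragraph 5 — Critical Alteration: the proposal involves demolition of a listed structure? yes; the site is within a flood-risk zone? no; the site does not adjoin protected open land? yes — 2 of 3 hold (need ≥2) → satisfied.
paragraph 6 — Critical Development: [the site abuts a classified highway? no] AND [Critical Alteration (paragraph 5)? yes] → not satisfied.
paragraph 13 — Approved Use: [Critical Development (paragraph 6)? no] OR [the proposal involves demolition of a listed structure? yes] → satisfied.
paragraph 3 — Class-R Use: [proposed ridge height: 15.5 m ≥ 20.7 m? no, so negated condition yes] AND [not an Approved Use (paragraph 13)? no] → not satisfied.
paragraph 8 — Class-E Proposal: [the site is within a flood-risk zone? no] OR [Class-R Use (paragraph 3)? no] → not satisfied.
paragraph 16 — Tier IV Proposal: [the proposal includes on-site parking provision? yes] AND [the proposal is accompanied by an ecological survey? yes] → satisfied.
paragraph 11 — Reportable Proposal: [the site adjoins protected open land? no] OR [the existing use is residential? no] → not satisfied.
paragraph 15 — Eligible Project: [the site is within a flood-risk zone? no] AND [the proposal retains the existing facade? no] → not satisfied.
paragraph 12 — Excluded Works: [the proposal retains the existing facade? no] AND [not an Eligible Project (paragraph 15)? yes] → not satisfied.
paragraph 1 — Critical Project: [the site lies within the settlement boundary? no] AND [the proposal includes on-site parking provision? yes] → not satisfied.
paragraph 7 — Protected Works: [Excluded Works (paragraph 12)? no] OR [Critical Project (paragraph 1)? no] → not satisfied.
paragraph 2 — Exempt Works: Tier IV Proposal (paragraph 16)? yes; Reportable Proposal (paragraph 11)? no; Protected Works (paragraph 7)? no — 1 of 3 hold (need ≥2) → not satisfied.
paragraph 10 — Accredited Proposal: [Class-E Proposal (paragraph 8)? no] OR [Exempt Works (paragraph 2)? no] → not satisfied.

No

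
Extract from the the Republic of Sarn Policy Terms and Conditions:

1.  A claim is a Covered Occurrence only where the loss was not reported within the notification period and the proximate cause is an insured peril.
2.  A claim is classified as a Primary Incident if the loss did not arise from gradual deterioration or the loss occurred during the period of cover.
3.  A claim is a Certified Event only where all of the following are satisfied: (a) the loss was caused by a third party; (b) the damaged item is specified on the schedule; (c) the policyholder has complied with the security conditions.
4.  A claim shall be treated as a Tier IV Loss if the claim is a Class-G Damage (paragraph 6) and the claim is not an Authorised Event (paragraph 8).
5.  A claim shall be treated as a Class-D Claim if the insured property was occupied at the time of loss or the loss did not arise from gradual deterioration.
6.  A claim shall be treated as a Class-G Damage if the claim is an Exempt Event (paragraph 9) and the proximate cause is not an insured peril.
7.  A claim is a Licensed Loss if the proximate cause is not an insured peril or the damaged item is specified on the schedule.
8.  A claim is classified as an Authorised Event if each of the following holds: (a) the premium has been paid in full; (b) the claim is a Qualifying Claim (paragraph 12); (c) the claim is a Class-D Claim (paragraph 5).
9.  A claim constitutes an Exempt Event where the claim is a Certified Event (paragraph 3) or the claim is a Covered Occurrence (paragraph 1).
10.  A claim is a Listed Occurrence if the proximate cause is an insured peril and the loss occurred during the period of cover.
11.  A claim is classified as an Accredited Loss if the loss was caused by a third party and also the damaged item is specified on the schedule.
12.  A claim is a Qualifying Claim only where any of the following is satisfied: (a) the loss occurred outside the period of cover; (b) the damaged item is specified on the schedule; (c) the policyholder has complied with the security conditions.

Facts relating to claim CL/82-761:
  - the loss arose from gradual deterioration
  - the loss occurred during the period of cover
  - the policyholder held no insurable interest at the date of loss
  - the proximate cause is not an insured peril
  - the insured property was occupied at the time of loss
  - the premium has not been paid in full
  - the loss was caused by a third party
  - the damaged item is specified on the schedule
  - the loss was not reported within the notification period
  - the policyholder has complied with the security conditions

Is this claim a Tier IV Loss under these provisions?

Yes

paragraph 3 — Certified Event: [the loss was caused by a third party? yes] AND [the damaged item is specified on the schedule? yes] AND [the policyholder has complied with the security conditions? yes] → satisfied.
paragraph 1 — Covered Occurrence: [the loss was not reported within the notification period? yes] AND [the proximate cause is an insured peril? no] → not satisfied.
paragraph 9 — Exempt Event: [Certified Event (paragraph 3)? yes] OR [Covered Occurrence (paragraph 1)? no] → satisfied.
paragraph 6 — Class-G Damage: [Exempt Event (paragraph 9)? yes] AND [the proximate cause is not an insured peril? yes] → satisfied.
paragraph 12 — Qualifying Claim: [the loss occurred outside the period of cover? no] OR [the damaged item is specified on the schedule? yes] OR [the policyholder has complied with the security conditions? yes] → satisfied.
paragraph 5 — Class-D Claim: [the insured property was occupied at the time of loss? yes] OR [the loss did not arise from gradual deterioration? no] → satisfied.
paragraph 8 — Authorised Event: [the premium has been paid in full? no] AND [Qualifying Claim (paragraph 12)? yes] AND [Class-D Claim (paragraph 5)? yes] → not satisfied.
paragraph 4 — Tier IV Loss: [Class-G Damage (paragraph 6)? yes] AND [not an Authorised Event (paragraph 8)? yes] → satisfied.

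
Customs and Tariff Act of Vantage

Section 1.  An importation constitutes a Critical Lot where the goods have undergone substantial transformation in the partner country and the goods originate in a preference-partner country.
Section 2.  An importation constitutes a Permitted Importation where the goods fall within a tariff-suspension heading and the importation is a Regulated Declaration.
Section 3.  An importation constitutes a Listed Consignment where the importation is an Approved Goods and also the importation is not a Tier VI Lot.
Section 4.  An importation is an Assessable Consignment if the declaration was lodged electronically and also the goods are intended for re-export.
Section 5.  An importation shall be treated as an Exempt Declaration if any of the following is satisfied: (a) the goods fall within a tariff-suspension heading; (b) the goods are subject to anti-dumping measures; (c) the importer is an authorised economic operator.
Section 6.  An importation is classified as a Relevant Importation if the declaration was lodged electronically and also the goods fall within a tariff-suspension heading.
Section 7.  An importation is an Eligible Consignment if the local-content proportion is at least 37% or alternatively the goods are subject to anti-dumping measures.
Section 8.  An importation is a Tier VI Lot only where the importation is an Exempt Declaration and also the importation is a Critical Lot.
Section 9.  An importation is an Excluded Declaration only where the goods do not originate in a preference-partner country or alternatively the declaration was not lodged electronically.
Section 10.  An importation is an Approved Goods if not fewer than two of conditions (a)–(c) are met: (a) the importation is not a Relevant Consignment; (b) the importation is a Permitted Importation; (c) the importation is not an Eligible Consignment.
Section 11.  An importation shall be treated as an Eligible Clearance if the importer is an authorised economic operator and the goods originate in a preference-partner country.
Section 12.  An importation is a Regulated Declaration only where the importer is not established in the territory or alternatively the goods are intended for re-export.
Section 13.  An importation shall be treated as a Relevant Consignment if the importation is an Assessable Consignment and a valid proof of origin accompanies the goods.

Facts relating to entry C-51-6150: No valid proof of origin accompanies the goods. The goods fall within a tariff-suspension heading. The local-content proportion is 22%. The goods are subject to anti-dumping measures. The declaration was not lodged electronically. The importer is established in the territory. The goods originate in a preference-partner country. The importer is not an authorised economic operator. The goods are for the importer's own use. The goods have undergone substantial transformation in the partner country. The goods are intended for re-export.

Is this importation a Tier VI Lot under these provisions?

Yes

section 5 — Exempt Declaration: [the goods fall within a tariff-suspension heading? yes] OR [the goods are subject to anti-dumping measures? yes] OR [the importer is an authorised economic operator? no] → satisfied.
section 1 — Critical Lot: [the goods have undergone substantial transformation in the partner country? yes] AND [the goods originate in a preference-partner country? yes] → satisfied.
section 8 — Tier VI Lot: [Exempt Declaration (section 5)? yes] AND [Critical Lot (section 1)? yes] → satisfied.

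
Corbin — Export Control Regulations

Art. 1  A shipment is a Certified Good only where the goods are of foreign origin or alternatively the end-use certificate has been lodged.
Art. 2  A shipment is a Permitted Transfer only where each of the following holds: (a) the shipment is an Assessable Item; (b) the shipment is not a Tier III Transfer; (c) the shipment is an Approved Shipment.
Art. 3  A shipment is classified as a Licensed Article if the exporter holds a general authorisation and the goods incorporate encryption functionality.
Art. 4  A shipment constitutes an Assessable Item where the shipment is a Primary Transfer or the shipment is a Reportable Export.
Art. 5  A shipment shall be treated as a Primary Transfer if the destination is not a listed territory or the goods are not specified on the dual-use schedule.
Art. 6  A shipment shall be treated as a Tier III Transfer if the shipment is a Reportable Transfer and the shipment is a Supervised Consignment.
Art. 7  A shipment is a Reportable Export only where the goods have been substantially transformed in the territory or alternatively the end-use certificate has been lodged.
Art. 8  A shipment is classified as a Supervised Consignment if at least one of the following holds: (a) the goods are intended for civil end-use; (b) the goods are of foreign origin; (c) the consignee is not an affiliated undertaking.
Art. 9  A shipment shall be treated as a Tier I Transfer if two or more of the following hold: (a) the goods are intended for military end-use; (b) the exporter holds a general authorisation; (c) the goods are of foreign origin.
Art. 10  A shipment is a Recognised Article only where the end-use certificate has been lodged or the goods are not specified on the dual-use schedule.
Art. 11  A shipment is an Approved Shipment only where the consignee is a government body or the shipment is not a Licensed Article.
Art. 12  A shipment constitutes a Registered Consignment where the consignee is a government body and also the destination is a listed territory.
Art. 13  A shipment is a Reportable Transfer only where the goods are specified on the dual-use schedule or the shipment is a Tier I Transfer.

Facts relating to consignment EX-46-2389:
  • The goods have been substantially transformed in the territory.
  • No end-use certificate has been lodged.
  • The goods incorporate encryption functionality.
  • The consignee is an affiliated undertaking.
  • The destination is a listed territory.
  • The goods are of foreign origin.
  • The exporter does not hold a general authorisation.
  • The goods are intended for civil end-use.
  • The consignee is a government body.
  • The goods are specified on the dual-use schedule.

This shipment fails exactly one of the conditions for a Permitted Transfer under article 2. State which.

Tier III Transfer

article 5 — Primary Transfer: [the destination is not a listed territory? no] OR [the goods are not specified on the dual-use schedule? no] → not satisfied.
article 7 — Reportable Export: [the goods have been substantially transformed in the territory? yes] OR [the end-use certificate has been lodged? no] → satisfied.
article 4 — Assessable Item: [Primary Transfer (article 5)? no] OR [Reportable Export (article 7)? yes] → satisfied.
article 9 — Tier I Transfer: the goods are intended for military end-use? no; the exporter holds a general authorisation? no; the goods are of foreign origin? yes — 1 of 3 hold (need ≥2) → not satisfied.
article 13 — Reportable Transfer: [the goods are specified on the dual-use schedule? yes] OR [Tier I Transfer (article 9)? no] → satisfied.
article 8 — Supervised Consignment: [the goods are intended for civil end-use? yes] OR [the goods are of foreign origin? yes] OR [the consignee is not an affiliated undertaking? no] → satisfied.
article 6 — Tier III Transfer: [Reportable Transfer (article 13)? yes] AND [Supervised Consignment (article 8)? yes] → satisfied.
article 3 — Licensed Article: [the exporter holds a general authorisation? no] AND [the goods incorporate encryption functionality? yes] → not satisfied.
article 11 — Approved Shipment: [the consignee is a government body? yes] OR [not a Licensed Article (article 3)? yes] → satisfied.
article 2 — Permitted Transfer: [Assessable Item (article 4)? yes] AND [not a Tier III Transfer (article 6)? no] AND [Approved Shipment (article 11)? yes] → not satisfied.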